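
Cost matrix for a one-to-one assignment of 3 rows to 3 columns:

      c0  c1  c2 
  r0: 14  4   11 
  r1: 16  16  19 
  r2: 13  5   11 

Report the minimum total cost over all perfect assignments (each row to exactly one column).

optimal assignment: row0→col1 (cost 4), row1→col0 (cost 16), row2→col2 (cost 11)
total = 4 + 16 + 11 = 31

Minimum assignment cost: 31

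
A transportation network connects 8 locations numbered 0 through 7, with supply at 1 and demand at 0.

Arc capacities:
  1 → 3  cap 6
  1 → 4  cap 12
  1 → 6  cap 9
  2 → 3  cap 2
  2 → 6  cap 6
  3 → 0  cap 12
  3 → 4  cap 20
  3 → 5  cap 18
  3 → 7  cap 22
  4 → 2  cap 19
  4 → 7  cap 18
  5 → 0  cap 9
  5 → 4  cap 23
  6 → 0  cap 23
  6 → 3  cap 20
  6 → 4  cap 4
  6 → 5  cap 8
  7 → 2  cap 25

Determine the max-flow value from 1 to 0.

augment #1: 1→3→0 bottleneck 6, total now 6
augment #2: 1→6→0 bottleneck 9, total now 15
augment #3: 1→4→2→3→0 bottleneck 2, total now 17
augment #4: 1→4→2→6→0 bottleneck 6, total now 23

Maximum flow value: 23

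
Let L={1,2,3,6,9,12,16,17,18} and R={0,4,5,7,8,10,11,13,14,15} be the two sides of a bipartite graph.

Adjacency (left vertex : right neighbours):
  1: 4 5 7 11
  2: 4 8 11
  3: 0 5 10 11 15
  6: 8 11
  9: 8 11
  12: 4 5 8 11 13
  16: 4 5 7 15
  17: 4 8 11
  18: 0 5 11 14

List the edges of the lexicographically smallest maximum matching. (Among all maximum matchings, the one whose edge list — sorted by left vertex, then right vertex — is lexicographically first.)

Lex-smallest maximum matching: {(1,5), (2,4), (3,0), (6,8), (9,11), (12,13), (16,7), (18,14)}

|M| = 8 (so the lex-smallest maximum matching has 8 edges)
process left vertices in ascending order; for each, take the smallest-labelled available neighbour that still permits 8 edges overall, or leave it unmatched if none does
lex-smallest matching: {1-5, 2-4, 3-0, 6-8, 9-11, 12-13, 16-7, 18-14}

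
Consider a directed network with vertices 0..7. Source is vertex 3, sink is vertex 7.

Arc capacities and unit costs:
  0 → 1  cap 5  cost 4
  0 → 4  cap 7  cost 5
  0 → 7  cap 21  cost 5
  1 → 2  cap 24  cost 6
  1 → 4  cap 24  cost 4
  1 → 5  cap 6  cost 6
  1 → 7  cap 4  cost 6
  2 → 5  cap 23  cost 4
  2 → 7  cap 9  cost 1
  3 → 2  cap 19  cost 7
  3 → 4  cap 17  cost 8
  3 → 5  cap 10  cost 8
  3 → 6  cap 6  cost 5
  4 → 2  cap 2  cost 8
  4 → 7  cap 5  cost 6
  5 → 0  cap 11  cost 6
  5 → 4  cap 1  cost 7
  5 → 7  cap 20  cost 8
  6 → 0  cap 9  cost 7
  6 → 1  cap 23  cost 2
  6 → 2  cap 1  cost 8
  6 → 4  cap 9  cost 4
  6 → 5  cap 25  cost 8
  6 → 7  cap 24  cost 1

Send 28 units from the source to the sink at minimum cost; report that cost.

Minimum cost for 28 units: 306

shortest-cost path #1: 3→6→7 push 6 @ unit cost 6 (adds 36)
shortest-cost path #2: 3→2→7 push 9 @ unit cost 8 (adds 72)
shortest-cost path #3: 3→4→7 push 5 @ unit cost 14 (adds 70)
shortest-cost path #4: 3→5→7 push 8 @ unit cost 16 (adds 128)
total cost = 306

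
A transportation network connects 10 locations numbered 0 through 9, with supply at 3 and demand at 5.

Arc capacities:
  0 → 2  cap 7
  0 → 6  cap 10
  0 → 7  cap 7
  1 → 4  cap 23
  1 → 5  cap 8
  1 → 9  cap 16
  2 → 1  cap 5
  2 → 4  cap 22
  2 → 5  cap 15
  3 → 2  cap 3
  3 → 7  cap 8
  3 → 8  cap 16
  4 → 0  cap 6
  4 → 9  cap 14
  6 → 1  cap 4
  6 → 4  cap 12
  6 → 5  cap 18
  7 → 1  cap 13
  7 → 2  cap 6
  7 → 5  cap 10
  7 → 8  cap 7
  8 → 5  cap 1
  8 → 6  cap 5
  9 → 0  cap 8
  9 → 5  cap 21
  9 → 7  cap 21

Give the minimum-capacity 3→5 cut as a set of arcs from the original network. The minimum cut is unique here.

augment #1: 3→2→5 push 3
augment #2: 3→7→5 push 8
augment #3: 3→8→5 push 1
augment #4: 3→8→6→5 push 5
max flow = 17; residual-reachable set from 3 gives S-side
cut edges (S→T): {(3,2), (3,7), (8,5), (8,6)} total cap 17

Min-cut arcs: {(3,2), (3,7), (8,5), (8,6)} (total capacity 17)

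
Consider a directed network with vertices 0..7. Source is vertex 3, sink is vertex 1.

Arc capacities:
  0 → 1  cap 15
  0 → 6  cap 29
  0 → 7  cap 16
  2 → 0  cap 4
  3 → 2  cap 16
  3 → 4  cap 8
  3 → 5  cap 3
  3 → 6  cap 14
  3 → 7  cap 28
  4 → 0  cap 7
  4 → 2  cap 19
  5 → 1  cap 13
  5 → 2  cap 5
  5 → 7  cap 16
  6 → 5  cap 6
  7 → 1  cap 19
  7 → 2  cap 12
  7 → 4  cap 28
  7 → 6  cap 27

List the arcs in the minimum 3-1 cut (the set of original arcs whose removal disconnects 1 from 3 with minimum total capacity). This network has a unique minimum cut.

augment #1: 3→5→1 push 3
augment #2: 3→7→1 push 19
augment #3: 3→2→0→1 push 4
augment #4: 3→4→0→1 push 7
augment #5: 3→6→5→1 push 6
max flow = 39; residual-reachable set from 3 gives S-side
cut edges (S→T): {(2,0), (3,5), (4,0), (6,5), (7,1)} total cap 39

Min-cut arcs: {(2,0), (3,5), (4,0), (6,5), (7,1)} (total capacity 39)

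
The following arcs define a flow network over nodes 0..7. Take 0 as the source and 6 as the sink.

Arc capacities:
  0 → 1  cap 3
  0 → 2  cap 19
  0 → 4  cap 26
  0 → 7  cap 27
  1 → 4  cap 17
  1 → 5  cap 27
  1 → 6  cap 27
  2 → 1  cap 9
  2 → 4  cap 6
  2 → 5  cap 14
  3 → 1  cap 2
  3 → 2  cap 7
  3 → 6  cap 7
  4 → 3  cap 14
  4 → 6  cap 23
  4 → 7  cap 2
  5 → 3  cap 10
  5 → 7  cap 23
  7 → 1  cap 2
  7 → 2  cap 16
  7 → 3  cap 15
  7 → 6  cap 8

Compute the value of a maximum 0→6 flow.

Maximum flow value: 54

augment #1: 0→1→6 bottleneck 3, total now 3
augment #2: 0→4→6 bottleneck 23, total now 26
augment #3: 0→7→6 bottleneck 8, total now 34
augment #4: 0→2→1→6 bottleneck 9, total now 43
augment #5: 0→4→3→6 bottleneck 3, total now 46
augment #6: 0→7→1→6 bottleneck 2, total now 48
augment #7: 0→7→3→6 bottleneck 4, total now 52
augment #8: 0→7→3→1→6 bottleneck 2, total now 54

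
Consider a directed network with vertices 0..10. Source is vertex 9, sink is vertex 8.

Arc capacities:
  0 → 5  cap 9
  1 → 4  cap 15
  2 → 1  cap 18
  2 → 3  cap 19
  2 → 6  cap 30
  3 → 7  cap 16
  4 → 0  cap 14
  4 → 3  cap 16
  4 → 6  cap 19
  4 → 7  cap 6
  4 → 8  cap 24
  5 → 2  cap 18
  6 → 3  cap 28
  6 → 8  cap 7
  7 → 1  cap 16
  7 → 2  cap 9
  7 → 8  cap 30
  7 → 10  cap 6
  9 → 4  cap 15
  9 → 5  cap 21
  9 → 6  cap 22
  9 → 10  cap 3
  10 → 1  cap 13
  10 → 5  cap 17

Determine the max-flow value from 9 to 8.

Maximum flow value: 53

augment #1: 9→4→8 bottleneck 15, total now 15
augment #2: 9→6→8 bottleneck 7, total now 22
augment #3: 9→6→3→7→8 bottleneck 15, total now 37
augment #4: 9→10→1→4→8 bottleneck 3, total now 40
augment #5: 9→5→2→1→4→8 bottleneck 6, total now 46
augment #6: 9→5→2→3→7→8 bottleneck 1, total now 47
augment #7: 9→5→2→1→4→7→8 bottleneck 6, total now 53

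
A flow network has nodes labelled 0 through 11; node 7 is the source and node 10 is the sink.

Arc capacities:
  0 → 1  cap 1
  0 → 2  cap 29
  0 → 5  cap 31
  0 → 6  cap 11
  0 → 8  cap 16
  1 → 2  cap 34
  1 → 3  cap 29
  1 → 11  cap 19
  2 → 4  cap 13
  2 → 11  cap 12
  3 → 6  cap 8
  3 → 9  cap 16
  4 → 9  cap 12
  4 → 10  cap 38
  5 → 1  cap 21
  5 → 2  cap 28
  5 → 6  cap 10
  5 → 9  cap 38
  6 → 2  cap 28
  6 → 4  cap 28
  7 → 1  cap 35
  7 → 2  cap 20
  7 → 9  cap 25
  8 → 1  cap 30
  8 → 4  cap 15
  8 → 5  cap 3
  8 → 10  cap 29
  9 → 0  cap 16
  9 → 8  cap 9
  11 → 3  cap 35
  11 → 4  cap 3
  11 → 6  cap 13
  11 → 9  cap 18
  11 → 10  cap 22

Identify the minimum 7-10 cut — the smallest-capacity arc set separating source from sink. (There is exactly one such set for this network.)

augment #1: 7→1→11→10 push 19
augment #2: 7→2→4→10 push 13
augment #3: 7→2→11→10 push 3
augment #4: 7→9→8→10 push 9
augment #5: 7→2→11→4→10 push 3
augment #6: 7→9→0→8→10 push 16
augment #7: 7→1→3→6→4→10 push 8
augment #8: 7→2→11→6→4→10 push 1
augment #9: 7→1→2→11→6→4→10 push 5
max flow = 77; residual-reachable set from 7 gives S-side
cut edges (S→T): {(1,11), (2,4), (2,11), (3,6), (9,0), (9,8)} total cap 77

Min-cut arcs: {(1,11), (2,4), (2,11), (3,6), (9,0), (9,8)} (total capacity 77)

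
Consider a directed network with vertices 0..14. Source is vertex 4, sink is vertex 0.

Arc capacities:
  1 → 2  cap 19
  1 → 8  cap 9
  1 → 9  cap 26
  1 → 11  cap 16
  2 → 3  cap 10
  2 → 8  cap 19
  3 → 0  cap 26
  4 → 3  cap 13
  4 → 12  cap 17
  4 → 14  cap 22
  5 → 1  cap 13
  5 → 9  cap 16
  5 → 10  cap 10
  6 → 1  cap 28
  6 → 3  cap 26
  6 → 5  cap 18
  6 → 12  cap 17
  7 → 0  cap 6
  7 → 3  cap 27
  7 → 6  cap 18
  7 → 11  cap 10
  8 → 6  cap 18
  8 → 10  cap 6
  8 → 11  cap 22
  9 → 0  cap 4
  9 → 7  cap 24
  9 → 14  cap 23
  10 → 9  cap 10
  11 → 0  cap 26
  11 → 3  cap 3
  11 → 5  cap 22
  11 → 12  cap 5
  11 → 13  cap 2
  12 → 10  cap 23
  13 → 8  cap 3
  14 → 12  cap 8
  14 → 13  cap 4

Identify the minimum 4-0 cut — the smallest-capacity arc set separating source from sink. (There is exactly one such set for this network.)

augment #1: 4→3→0 push 13
augment #2: 4→12→10→9→0 push 4
augment #3: 4→12→10→9→7→0 push 6
augment #4: 4→14→13→8→11→0 push 3
max flow = 26; residual-reachable set from 4 gives S-side
cut edges (S→T): {(4,3), (10,9), (13,8)} total cap 26

Min-cut arcs: {(4,3), (10,9), (13,8)} (total capacity 26)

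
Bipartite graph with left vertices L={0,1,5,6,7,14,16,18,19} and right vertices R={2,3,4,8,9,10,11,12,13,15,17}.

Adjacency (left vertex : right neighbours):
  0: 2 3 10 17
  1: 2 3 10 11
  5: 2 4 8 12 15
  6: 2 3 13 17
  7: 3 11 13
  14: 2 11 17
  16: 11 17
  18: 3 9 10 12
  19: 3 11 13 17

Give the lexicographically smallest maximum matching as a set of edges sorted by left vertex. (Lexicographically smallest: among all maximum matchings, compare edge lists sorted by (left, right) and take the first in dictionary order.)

|M| = 8 (so the lex-smallest maximum matching has 8 edges)
process left vertices in ascending order; for each, take the smallest-labelled available neighbour that still permits 8 edges overall, or leave it unmatched if none does
lex-smallest matching: {0-2, 1-10, 5-4, 6-3, 7-11, 14-17, 18-9, 19-13}

Lex-smallest maximum matching: {(0,2), (1,10), (5,4), (6,3), (7,11), (14,17), (18,9), (19,13)}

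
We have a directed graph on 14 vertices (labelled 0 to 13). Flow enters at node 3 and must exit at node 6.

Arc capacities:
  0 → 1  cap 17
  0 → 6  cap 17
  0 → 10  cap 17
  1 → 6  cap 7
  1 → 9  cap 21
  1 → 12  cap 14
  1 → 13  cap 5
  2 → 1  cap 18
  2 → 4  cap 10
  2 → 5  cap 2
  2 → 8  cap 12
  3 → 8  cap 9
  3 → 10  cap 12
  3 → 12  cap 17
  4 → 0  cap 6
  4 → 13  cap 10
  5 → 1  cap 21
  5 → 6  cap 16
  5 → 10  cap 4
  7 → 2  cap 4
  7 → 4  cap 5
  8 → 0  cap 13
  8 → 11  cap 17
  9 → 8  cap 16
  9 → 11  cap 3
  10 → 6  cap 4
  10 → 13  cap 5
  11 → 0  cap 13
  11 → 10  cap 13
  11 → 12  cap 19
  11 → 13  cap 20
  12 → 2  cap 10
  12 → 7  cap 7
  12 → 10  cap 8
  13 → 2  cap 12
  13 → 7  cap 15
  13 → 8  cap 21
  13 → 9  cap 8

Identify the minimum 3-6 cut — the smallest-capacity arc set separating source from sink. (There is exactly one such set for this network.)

Min-cut arcs: {(0,6), (1,6), (2,5), (10,6)} (total capacity 30)

augment #1: 3→10→6 push 4
augment #2: 3→8→0→6 push 9
augment #3: 3→12→2→1→6 push 7
augment #4: 3→12→2→5→6 push 2
augment #5: 3→10→13→8→0→6 push 4
augment #6: 3→12→2→4→0→6 push 1
augment #7: 3→12→7→4→0→6 push 3
max flow = 30; residual-reachable set from 3 gives S-side
cut edges (S→T): {(0,6), (1,6), (2,5), (10,6)} total cap 30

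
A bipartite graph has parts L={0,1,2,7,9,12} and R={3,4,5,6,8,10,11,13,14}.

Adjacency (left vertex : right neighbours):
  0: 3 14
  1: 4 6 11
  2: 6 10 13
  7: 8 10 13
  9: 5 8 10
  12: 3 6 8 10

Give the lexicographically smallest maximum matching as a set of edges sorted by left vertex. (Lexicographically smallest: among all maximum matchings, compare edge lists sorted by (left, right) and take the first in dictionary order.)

Lex-smallest maximum matching: {(0,3), (1,4), (2,6), (7,8), (9,5), (12,10)}

|M| = 6 (so the lex-smallest maximum matching has 6 edges)
process left vertices in ascending order; for each, take the smallest-labelled available neighbour that still permits 6 edges overall, or leave it unmatched if none does
lex-smallest matching: {0-3, 1-4, 2-6, 7-8, 9-5, 12-10}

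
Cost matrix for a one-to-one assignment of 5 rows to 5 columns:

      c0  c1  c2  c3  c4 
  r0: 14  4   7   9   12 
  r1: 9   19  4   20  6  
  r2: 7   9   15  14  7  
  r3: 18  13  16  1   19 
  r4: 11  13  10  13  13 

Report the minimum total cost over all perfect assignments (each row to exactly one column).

optimal assignment: row0→col1 (cost 4), row1→col2 (cost 4), row2→col4 (cost 7), row3→col3 (cost 1), row4→col0 (cost 11)
total = 4 + 4 + 7 + 1 + 11 = 27

Minimum assignment cost: 27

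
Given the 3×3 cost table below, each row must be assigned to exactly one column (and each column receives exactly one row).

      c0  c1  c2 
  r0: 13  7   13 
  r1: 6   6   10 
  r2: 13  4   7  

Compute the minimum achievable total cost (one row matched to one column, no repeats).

optimal assignment: row0→col1 (cost 7), row1→col0 (cost 6), row2→col2 (cost 7)
total = 7 + 6 + 7 = 20

Minimum assignment cost: 20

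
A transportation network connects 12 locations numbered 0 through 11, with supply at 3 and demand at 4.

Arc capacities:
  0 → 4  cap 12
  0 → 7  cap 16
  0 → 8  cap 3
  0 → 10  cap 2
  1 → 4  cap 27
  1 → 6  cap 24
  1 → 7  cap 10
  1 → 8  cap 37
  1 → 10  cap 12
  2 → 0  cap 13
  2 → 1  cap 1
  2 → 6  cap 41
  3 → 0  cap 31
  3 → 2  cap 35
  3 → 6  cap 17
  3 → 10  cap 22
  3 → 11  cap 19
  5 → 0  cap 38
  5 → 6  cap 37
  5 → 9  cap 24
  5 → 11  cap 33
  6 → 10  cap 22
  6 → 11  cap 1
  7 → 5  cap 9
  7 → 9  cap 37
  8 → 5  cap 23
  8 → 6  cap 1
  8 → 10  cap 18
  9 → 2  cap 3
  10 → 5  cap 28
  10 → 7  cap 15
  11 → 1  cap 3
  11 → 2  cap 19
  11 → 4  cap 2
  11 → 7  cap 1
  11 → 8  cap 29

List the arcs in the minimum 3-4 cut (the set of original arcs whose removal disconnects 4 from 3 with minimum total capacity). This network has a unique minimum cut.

augment #1: 3→0→4 push 12
augment #2: 3→11→4 push 2
augment #3: 3→2→1→4 push 1
augment #4: 3→11→1→4 push 3
max flow = 18; residual-reachable set from 3 gives S-side
cut edges (S→T): {(0,4), (2,1), (11,1), (11,4)} total cap 18

Min-cut arcs: {(0,4), (2,1), (11,1), (11,4)} (total capacity 18)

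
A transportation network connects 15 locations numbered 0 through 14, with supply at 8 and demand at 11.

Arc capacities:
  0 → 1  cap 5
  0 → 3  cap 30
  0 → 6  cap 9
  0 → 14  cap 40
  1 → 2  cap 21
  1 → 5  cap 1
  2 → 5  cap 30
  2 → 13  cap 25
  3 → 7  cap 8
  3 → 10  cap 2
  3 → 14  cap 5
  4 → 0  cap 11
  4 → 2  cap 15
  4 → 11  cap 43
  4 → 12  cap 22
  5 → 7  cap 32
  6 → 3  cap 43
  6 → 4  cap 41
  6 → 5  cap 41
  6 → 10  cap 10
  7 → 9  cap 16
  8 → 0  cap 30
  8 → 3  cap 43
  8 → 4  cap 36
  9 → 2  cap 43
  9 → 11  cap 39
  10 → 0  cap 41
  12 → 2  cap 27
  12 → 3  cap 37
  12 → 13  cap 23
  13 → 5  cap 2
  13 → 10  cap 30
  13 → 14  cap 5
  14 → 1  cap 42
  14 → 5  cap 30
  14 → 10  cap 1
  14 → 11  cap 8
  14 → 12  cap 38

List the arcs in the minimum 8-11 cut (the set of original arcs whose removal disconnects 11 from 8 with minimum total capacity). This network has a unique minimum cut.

augment #1: 8→4→11 push 36
augment #2: 8→0→14→11 push 8
augment #3: 8→0→6→4→11 push 7
augment #4: 8→3→7→9→11 push 8
augment #5: 8→0→1→5→7→9→11 push 1
augment #6: 8→0→6→5→7→9→11 push 2
augment #7: 8→0→14→5→7→9→11 push 5
max flow = 67; residual-reachable set from 8 gives S-side
cut edges (S→T): {(4,11), (7,9), (14,11)} total cap 67

Min-cut arcs: {(4,11), (7,9), (14,11)} (total capacity 67)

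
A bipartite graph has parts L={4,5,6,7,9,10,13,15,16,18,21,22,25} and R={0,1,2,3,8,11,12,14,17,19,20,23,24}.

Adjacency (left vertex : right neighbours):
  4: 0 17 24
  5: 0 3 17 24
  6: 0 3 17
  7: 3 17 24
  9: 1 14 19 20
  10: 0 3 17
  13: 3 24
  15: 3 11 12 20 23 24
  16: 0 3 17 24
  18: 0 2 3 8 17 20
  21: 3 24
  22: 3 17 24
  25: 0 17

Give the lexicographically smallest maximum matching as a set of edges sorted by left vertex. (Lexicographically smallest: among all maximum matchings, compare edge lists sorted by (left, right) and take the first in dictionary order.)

|M| = 7 (so the lex-smallest maximum matching has 7 edges)
process left vertices in ascending order; for each, take the smallest-labelled available neighbour that still permits 7 edges overall, or leave it unmatched if none does
lex-smallest matching: {4-0, 5-3, 6-17, 7-24, 9-1, 15-11, 18-2}

Lex-smallest maximum matching: {(4,0), (5,3), (6,17), (7,24), (9,1), (15,11), (18,2)}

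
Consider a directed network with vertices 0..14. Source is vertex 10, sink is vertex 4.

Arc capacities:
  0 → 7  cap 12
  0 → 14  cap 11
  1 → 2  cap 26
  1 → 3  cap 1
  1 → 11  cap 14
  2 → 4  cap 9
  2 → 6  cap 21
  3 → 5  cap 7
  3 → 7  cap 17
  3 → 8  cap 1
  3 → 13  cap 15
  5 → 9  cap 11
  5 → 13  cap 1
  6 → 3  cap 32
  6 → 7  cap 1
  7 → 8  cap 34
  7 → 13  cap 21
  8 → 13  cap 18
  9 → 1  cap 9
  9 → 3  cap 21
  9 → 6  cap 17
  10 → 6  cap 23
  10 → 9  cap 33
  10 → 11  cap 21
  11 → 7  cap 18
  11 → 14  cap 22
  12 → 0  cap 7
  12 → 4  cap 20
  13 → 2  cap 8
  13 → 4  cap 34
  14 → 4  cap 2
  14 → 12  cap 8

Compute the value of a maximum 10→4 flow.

augment #1: 10→11→14→4 bottleneck 2, total now 2
augment #2: 10→6→3→13→4 bottleneck 15, total now 17
augment #3: 10→6→7→13→4 bottleneck 1, total now 18
augment #4: 10→9→1→2→4 bottleneck 9, total now 27
augment #5: 10→11→7→13→4 bottleneck 18, total now 45
augment #6: 10→11→14→12→4 bottleneck 1, total now 46
augment #7: 10→6→3→7→11→14→12→4 bottleneck 7, total now 53

Maximum flow value: 53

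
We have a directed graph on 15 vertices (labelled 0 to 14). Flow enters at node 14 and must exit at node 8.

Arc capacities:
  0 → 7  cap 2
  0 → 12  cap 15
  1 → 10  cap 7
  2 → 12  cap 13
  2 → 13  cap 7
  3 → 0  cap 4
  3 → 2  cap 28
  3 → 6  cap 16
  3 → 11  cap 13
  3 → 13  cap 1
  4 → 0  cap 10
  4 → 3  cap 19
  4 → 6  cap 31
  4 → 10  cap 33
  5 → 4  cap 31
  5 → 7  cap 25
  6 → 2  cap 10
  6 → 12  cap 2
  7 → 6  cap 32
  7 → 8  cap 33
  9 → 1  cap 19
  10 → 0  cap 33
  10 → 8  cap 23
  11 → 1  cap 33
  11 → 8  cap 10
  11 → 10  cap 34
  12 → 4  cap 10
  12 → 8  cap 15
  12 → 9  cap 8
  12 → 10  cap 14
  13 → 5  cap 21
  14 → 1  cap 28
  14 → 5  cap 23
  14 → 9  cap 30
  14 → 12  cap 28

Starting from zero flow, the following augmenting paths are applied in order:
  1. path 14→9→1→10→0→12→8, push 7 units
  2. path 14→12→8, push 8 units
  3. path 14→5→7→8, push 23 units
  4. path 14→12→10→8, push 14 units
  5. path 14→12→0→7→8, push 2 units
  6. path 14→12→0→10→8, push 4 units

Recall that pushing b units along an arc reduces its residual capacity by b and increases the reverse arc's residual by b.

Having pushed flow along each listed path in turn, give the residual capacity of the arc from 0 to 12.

after path 1 (14→9→1→10→0→12→8, push 7): res(0,12)=8
after path 2 (14→12→8, push 8): res(0,12)=8
after path 3 (14→5→7→8, push 23): res(0,12)=8
after path 4 (14→12→10→8, push 14): res(0,12)=8
after path 5 (14→12→0→7→8, push 2): res(0,12)=10
after path 6 (14→12→0→10→8, push 4): res(0,12)=14

Residual capacity of (0,12): 14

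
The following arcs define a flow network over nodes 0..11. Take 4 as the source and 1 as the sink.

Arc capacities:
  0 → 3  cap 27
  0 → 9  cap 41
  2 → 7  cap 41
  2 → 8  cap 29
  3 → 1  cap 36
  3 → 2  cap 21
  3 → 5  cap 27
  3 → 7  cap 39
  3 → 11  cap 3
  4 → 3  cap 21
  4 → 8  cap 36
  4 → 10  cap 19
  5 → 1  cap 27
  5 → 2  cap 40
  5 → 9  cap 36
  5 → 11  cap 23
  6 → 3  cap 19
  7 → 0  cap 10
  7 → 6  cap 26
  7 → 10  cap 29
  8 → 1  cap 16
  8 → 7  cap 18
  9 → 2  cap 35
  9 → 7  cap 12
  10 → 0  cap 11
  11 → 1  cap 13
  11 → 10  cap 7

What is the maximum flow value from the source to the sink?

Maximum flow value: 66

augment #1: 4→3→1 bottleneck 21, total now 21
augment #2: 4→8→1 bottleneck 16, total now 37
augment #3: 4→10→0→3→1 bottleneck 11, total now 48
augment #4: 4→8→7→0→3→1 bottleneck 4, total now 52
augment #5: 4→8→7→0→3→5→1 bottleneck 6, total now 58
augment #6: 4→8→7→6→3→5→1 bottleneck 8, total now 66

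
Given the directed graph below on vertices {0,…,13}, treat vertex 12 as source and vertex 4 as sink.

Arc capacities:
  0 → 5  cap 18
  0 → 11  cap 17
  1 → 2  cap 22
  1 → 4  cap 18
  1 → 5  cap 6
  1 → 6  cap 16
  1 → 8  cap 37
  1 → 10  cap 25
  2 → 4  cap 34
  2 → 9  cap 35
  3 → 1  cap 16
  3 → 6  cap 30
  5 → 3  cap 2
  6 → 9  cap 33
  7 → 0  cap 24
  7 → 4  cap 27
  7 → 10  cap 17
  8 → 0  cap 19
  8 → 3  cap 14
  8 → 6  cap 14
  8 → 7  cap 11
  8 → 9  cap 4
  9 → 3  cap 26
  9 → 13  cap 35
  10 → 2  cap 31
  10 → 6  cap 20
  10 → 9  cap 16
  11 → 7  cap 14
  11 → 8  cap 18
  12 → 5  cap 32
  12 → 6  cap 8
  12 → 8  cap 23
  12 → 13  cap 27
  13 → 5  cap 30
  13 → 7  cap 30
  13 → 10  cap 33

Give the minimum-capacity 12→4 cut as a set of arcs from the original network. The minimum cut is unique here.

augment #1: 12→8→7→4 push 11
augment #2: 12→13→7→4 push 16
augment #3: 12→5→3→1→4 push 2
augment #4: 12→8→3→1→4 push 12
augment #5: 12→13→10→2→4 push 11
augment #6: 12→6→9→3→1→4 push 2
augment #7: 12→6→9→13→10→2→4 push 6
max flow = 60; residual-reachable set from 12 gives S-side
cut edges (S→T): {(5,3), (12,6), (12,8), (12,13)} total cap 60

Min-cut arcs: {(5,3), (12,6), (12,8), (12,13)} (total capacity 60)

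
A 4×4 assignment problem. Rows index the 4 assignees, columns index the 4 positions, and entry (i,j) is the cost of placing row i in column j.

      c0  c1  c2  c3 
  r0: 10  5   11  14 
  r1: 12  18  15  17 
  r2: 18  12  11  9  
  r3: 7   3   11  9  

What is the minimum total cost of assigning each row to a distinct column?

Minimum assignment cost: 35

optimal assignment: row0→col2 (cost 11), row1→col0 (cost 12), row2→col3 (cost 9), row3→col1 (cost 3)
total = 11 + 12 + 9 + 3 = 35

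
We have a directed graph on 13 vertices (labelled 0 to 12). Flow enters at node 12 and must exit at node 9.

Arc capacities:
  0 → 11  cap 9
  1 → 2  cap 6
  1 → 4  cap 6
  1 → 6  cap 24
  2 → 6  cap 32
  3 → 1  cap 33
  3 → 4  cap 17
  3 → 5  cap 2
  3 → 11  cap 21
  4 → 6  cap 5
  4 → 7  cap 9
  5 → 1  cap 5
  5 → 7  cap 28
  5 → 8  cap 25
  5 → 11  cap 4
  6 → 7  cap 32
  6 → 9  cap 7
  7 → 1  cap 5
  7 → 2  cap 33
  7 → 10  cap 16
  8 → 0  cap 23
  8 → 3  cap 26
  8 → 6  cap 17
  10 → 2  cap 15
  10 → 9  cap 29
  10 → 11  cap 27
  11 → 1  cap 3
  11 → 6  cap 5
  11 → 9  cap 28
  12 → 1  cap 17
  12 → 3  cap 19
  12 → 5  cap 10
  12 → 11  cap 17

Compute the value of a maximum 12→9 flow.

Maximum flow value: 51

augment #1: 12→11→9 bottleneck 17, total now 17
augment #2: 12→1→6→9 bottleneck 7, total now 24
augment #3: 12→3→11→9 bottleneck 11, total now 35
augment #4: 12→5→7→10→9 bottleneck 10, total now 45
augment #5: 12→1→4→7→10→9 bottleneck 6, total now 51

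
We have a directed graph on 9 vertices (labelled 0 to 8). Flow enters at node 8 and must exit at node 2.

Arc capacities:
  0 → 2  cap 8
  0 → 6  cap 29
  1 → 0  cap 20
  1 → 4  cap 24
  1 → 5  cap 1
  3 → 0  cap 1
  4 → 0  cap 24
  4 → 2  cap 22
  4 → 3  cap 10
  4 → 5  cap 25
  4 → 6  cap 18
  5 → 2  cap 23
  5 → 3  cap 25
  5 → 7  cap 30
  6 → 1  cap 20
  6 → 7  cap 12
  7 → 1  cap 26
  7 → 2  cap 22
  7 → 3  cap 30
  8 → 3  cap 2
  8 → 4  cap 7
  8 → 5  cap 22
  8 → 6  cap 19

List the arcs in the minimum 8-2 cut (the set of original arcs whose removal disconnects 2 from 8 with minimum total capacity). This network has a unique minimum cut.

augment #1: 8→4→2 push 7
augment #2: 8→5→2 push 22
augment #3: 8→3→0→2 push 1
augment #4: 8→6→7→2 push 12
augment #5: 8→6→1→0→2 push 7
max flow = 49; residual-reachable set from 8 gives S-side
cut edges (S→T): {(3,0), (8,4), (8,5), (8,6)} total cap 49

Min-cut arcs: {(3,0), (8,4), (8,5), (8,6)} (total capacity 49)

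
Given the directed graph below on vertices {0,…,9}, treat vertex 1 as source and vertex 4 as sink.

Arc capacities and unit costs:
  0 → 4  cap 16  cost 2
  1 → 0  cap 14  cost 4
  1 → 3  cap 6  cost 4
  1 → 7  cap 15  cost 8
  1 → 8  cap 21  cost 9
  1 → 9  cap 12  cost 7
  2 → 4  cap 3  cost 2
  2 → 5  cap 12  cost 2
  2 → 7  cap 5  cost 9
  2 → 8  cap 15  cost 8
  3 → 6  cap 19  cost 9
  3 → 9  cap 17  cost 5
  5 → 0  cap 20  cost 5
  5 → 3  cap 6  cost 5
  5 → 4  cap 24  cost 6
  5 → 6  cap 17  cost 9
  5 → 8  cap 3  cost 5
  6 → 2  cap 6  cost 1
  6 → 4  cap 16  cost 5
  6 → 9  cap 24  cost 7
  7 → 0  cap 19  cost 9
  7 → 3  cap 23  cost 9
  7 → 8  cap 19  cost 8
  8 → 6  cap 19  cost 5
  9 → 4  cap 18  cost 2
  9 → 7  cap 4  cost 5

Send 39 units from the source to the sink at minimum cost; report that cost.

shortest-cost path #1: 1→0→4 push 14 @ unit cost 6 (adds 84)
shortest-cost path #2: 1→9→4 push 12 @ unit cost 9 (adds 108)
shortest-cost path #3: 1→3→9→4 push 6 @ unit cost 11 (adds 66)
shortest-cost path #4: 1→8→6→2→4 push 3 @ unit cost 17 (adds 51)
shortest-cost path #5: 1→7→0→4 push 2 @ unit cost 19 (adds 38)
shortest-cost path #6: 1→8→6→4 push 2 @ unit cost 19 (adds 38)
total cost = 385

Minimum cost for 39 units: 385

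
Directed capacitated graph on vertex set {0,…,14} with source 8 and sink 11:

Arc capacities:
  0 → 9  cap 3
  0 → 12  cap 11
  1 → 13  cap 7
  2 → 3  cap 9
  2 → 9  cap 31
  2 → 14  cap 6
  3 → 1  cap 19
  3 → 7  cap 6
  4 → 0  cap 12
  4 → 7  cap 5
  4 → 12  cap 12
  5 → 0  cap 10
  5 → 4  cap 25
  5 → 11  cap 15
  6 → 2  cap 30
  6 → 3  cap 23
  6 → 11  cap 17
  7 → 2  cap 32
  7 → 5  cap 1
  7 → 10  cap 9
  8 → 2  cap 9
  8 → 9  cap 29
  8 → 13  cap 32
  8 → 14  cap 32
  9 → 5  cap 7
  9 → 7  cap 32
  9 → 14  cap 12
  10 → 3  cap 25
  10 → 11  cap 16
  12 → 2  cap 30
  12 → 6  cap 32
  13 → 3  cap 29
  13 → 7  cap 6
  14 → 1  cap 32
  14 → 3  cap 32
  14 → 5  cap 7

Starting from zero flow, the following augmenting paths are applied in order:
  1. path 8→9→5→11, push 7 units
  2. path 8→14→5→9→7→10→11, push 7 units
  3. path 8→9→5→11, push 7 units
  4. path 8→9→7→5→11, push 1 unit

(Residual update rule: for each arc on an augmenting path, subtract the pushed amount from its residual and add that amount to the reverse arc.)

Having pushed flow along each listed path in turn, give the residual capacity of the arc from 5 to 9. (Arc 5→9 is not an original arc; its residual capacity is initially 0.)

Residual capacity of (5,9): 7

after path 1 (8→9→5→11, push 7): res(5,9)=7
after path 2 (8→14→5→9→7→10→11, push 7): res(5,9)=0
after path 3 (8→9→5→11, push 7): res(5,9)=7
after path 4 (8→9→7→5→11, push 1): res(5,9)=7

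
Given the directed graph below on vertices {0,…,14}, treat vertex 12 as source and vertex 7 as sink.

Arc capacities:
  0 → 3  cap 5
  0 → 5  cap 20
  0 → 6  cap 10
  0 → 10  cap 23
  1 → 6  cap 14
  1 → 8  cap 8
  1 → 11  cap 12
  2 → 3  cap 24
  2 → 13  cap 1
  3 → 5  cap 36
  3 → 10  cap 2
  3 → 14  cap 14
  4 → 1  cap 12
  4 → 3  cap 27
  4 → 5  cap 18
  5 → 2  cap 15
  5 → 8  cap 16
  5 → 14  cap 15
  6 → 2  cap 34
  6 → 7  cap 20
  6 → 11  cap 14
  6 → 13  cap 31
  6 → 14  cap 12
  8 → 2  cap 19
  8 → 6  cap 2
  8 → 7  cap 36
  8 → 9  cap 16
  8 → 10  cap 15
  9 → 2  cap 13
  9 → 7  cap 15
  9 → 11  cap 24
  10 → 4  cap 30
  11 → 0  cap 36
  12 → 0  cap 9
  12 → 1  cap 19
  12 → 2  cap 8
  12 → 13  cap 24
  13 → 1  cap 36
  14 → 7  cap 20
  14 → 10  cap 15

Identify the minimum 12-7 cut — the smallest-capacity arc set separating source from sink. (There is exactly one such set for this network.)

augment #1: 12→0→6→7 push 9
augment #2: 12→1→6→7 push 11
augment #3: 12→1→8→7 push 8
augment #4: 12→2→3→14→7 push 8
augment #5: 12→13→1→6→14→7 push 3
augment #6: 12→13→1→11→0→3→14→7 push 5
augment #7: 12→13→1→11→0→5→8→7 push 7
max flow = 51; residual-reachable set from 12 gives S-side
cut edges (S→T): {(1,6), (1,8), (1,11), (12,0), (12,2)} total cap 51

Min-cut arcs: {(1,6), (1,8), (1,11), (12,0), (12,2)} (total capacity 51)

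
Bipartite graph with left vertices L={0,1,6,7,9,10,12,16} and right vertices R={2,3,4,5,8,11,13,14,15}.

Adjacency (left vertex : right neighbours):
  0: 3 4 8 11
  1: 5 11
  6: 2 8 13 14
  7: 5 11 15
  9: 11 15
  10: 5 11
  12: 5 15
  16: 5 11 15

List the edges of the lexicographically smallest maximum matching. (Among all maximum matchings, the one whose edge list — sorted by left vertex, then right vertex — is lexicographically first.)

Lex-smallest maximum matching: {(0,3), (1,5), (6,2), (7,11), (9,15)}

|M| = 5 (so the lex-smallest maximum matching has 5 edges)
process left vertices in ascending order; for each, take the smallest-labelled available neighbour that still permits 5 edges overall, or leave it unmatched if none does
lex-smallest matching: {0-3, 1-5, 6-2, 7-11, 9-15}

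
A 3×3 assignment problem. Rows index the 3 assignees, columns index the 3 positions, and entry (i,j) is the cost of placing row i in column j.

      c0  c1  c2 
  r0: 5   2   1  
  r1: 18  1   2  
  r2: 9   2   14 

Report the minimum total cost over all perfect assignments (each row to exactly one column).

Minimum assignment cost: 9

optimal assignment: row0→col0 (cost 5), row1→col2 (cost 2), row2→col1 (cost 2)
total = 5 + 2 + 2 = 9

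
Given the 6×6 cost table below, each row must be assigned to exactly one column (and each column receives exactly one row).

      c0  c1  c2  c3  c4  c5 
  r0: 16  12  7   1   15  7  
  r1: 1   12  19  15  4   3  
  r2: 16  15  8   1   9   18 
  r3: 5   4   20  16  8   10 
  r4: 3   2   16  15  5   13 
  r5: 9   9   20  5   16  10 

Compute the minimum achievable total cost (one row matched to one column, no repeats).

optimal assignment: row0→col2 (cost 7), row1→col0 (cost 1), row2→col3 (cost 1), row3→col1 (cost 4), row4→col4 (cost 5), row5→col5 (cost 10)
total = 7 + 1 + 1 + 4 + 5 + 10 = 28

Minimum assignment cost: 28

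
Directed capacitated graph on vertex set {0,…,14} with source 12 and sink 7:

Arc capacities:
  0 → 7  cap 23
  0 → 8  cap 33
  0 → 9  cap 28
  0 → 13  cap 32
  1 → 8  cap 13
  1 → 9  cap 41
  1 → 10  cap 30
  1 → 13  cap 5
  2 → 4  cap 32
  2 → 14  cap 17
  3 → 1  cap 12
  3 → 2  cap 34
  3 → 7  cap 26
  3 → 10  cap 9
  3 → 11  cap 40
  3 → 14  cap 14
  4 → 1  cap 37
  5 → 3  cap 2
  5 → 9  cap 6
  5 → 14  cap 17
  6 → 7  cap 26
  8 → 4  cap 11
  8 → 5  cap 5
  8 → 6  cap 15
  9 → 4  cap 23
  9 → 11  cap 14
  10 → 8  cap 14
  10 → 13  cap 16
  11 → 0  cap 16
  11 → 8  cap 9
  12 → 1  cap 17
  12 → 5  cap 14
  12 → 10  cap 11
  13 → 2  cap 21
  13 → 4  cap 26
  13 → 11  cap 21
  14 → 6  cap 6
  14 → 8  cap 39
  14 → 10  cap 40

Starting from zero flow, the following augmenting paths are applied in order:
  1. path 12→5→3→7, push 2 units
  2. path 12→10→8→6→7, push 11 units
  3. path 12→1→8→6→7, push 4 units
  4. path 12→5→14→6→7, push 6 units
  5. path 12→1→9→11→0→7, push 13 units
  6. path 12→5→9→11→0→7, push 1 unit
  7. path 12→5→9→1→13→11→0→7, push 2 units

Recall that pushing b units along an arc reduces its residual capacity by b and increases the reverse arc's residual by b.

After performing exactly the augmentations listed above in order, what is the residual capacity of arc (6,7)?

after path 1 (12→5→3→7, push 2): res(6,7)=26
after path 2 (12→10→8→6→7, push 11): res(6,7)=15
after path 3 (12→1→8→6→7, push 4): res(6,7)=11
after path 4 (12→5→14→6→7, push 6): res(6,7)=5
after path 5 (12→1→9→11→0→7, push 13): res(6,7)=5
after path 6 (12→5→9→11→0→7, push 1): res(6,7)=5
after path 7 (12→5→9→1→13→11→0→7, push 2): res(6,7)=5

Residual capacity of (6,7): 5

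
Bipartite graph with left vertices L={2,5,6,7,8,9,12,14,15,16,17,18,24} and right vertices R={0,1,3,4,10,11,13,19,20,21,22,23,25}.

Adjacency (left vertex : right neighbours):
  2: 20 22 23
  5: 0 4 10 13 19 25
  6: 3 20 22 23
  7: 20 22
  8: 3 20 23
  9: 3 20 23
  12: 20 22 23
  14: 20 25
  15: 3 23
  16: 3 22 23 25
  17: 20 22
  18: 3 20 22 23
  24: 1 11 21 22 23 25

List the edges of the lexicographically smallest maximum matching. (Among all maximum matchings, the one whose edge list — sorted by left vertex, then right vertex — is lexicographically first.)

|M| = 7 (so the lex-smallest maximum matching has 7 edges)
process left vertices in ascending order; for each, take the smallest-labelled available neighbour that still permits 7 edges overall, or leave it unmatched if none does
lex-smallest matching: {2-20, 5-0, 6-3, 7-22, 8-23, 14-25, 24-1}

Lex-smallest maximum matching: {(2,20), (5,0), (6,3), (7,22), (8,23), (14,25), (24,1)}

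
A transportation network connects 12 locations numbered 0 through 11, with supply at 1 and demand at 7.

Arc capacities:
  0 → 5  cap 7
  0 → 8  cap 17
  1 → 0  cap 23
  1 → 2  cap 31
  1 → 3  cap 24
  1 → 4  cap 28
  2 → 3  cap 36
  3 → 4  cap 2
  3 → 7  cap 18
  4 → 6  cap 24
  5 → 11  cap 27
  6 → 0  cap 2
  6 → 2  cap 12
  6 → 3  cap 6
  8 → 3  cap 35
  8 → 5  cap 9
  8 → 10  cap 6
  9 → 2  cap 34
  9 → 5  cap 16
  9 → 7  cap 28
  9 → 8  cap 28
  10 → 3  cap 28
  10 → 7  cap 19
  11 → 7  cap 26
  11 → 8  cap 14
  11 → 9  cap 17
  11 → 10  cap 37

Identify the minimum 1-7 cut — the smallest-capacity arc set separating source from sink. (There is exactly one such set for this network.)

augment #1: 1→3→7 push 18
augment #2: 1→0→5→11→7 push 7
augment #3: 1→0→8→10→7 push 6
augment #4: 1→0→8→5→11→7 push 9
max flow = 40; residual-reachable set from 1 gives S-side
cut edges (S→T): {(0,5), (3,7), (8,5), (8,10)} total cap 40

Min-cut arcs: {(0,5), (3,7), (8,5), (8,10)} (total capacity 40)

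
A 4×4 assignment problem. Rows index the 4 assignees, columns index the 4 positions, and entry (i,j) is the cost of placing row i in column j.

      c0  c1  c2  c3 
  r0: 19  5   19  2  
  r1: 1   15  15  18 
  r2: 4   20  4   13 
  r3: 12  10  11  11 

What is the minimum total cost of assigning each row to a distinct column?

Minimum assignment cost: 17

optimal assignment: row0→col3 (cost 2), row1→col0 (cost 1), row2→col2 (cost 4), row3→col1 (cost 10)
total = 2 + 1 + 4 + 10 = 17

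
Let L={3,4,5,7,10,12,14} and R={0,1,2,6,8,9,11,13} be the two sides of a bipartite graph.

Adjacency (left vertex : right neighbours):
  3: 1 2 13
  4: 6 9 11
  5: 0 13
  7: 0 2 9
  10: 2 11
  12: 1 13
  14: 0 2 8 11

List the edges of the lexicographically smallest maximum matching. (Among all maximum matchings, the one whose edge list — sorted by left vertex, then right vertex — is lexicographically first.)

|M| = 7 (so the lex-smallest maximum matching has 7 edges)
process left vertices in ascending order; for each, take the smallest-labelled available neighbour that still permits 7 edges overall, or leave it unmatched if none does
lex-smallest matching: {3-1, 4-6, 5-0, 7-2, 10-11, 12-13, 14-8}

Lex-smallest maximum matching: {(3,1), (4,6), (5,0), (7,2), (10,11), (12,13), (14,8)}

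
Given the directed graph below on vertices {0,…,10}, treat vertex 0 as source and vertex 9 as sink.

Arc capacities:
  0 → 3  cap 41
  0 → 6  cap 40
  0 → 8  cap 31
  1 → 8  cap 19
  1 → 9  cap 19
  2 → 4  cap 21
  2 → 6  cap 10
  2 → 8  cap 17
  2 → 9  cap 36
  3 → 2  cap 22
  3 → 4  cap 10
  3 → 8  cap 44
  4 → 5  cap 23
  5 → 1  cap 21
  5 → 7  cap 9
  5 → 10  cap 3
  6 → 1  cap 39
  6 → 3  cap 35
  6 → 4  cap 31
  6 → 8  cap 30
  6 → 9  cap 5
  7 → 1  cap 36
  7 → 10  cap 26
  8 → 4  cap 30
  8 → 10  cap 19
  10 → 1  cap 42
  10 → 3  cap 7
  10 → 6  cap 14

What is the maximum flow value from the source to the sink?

augment #1: 0→6→9 bottleneck 5, total now 5
augment #2: 0→3→2→9 bottleneck 22, total now 27
augment #3: 0→6→1→9 bottleneck 19, total now 46

Maximum flow value: 46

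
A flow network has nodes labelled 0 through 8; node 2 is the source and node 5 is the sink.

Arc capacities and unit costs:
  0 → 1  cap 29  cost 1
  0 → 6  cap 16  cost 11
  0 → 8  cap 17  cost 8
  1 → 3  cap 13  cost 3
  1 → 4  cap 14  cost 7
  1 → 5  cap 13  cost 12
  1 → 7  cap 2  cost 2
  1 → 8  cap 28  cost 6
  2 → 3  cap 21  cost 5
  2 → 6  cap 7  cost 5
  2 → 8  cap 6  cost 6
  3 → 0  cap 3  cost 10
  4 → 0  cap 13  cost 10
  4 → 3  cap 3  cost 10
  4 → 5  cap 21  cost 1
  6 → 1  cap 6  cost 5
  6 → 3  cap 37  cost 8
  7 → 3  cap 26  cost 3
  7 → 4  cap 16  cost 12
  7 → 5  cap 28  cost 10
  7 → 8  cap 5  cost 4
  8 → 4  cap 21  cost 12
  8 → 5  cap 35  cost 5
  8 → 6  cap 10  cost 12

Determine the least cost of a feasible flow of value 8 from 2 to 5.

shortest-cost path #1: 2→8→5 push 6 @ unit cost 11 (adds 66)
shortest-cost path #2: 2→6→1→4→5 push 2 @ unit cost 18 (adds 36)
total cost = 102

Minimum cost for 8 units: 102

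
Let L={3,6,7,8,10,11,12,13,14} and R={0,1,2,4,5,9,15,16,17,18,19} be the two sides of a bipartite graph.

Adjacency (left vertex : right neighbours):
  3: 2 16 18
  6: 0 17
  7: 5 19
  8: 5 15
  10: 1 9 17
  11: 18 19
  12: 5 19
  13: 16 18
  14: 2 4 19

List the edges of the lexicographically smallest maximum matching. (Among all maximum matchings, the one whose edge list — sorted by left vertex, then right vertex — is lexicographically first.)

Lex-smallest maximum matching: {(3,2), (6,0), (7,5), (8,15), (10,1), (11,18), (12,19), (13,16), (14,4)}

|M| = 9 (so the lex-smallest maximum matching has 9 edges)
process left vertices in ascending order; for each, take the smallest-labelled available neighbour that still permits 9 edges overall, or leave it unmatched if none does
lex-smallest matching: {3-2, 6-0, 7-5, 8-15, 10-1, 11-18, 12-19, 13-16, 14-4}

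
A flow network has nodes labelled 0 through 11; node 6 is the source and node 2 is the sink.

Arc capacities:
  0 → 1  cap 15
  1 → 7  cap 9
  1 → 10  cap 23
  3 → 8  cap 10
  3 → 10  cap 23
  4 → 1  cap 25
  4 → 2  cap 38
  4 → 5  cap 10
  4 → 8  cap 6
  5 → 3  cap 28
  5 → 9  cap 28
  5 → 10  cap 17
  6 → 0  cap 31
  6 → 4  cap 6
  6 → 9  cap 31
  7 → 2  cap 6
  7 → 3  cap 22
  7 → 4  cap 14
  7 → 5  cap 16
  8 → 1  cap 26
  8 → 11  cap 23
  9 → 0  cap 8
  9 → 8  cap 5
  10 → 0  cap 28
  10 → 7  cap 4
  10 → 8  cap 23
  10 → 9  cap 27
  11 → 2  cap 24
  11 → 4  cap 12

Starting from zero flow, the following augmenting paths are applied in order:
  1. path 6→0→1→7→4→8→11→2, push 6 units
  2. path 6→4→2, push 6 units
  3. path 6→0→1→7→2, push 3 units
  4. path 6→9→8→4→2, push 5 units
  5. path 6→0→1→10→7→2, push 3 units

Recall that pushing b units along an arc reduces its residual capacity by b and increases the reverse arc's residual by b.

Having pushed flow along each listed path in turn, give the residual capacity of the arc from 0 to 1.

after path 1 (6→0→1→7→4→8→11→2, push 6): res(0,1)=9
after path 2 (6→4→2, push 6): res(0,1)=9
after path 3 (6→0→1→7→2, push 3): res(0,1)=6
after path 4 (6→9→8→4→2, push 5): res(0,1)=6
after path 5 (6→0→1→10→7→2, push 3): res(0,1)=3

Residual capacity of (0,1): 3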